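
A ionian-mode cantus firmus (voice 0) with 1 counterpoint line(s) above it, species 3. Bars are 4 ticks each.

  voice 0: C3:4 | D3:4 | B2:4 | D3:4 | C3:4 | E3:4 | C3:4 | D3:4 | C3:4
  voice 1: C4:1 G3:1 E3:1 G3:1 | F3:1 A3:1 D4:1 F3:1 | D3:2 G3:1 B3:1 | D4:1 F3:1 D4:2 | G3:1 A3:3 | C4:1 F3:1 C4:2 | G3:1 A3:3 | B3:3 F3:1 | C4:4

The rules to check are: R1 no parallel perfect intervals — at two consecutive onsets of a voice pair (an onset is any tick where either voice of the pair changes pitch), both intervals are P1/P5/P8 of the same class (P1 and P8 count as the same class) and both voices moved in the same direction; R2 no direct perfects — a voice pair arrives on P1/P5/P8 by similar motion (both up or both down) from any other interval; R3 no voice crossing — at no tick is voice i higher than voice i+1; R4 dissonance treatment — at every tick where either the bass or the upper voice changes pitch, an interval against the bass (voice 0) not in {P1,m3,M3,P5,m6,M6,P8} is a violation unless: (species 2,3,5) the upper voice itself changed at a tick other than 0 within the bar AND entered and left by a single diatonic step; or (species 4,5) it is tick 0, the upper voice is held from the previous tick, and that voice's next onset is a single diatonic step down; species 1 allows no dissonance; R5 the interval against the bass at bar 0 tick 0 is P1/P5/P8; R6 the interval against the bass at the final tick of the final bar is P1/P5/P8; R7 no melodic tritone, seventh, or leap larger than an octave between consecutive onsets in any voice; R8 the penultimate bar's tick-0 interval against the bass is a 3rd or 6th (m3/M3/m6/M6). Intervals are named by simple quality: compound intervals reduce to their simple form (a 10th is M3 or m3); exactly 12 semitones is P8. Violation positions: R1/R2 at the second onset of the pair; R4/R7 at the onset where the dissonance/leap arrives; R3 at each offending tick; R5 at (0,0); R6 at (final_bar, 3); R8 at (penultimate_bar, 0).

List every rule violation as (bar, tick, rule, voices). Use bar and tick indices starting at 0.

(3, 0, R1, (0, 1))
(4, 0, R2, (0, 1))
(5, 1, R4, (0, 1))
(6, 0, R2, (0, 1))
(7, 3, R7, (1,))

bar 0: v0=C3 v1=C4 downbeat P8
bar 1: v0=D3 v1=F3 downbeat m3
bar 2: v0=B2 v1=D3 downbeat m3
bar 3: v0=D3 v1=D4 downbeat P8
bar 4: v0=C3 v1=G3 downbeat P5
bar 5: v0=E3 v1=C4 downbeat m6
bar 6: v0=C3 v1=G3 downbeat P5
bar 7: v0=D3 v1=B3 downbeat M6
bar 8: v0=C3 v1=C4 downbeat P8
  -> R1 @ bar 3 tick 0 v(0, 1): B2/B3 P8 -> D3/D4 P8 similar
  -> R2 @ bar 4 tick 0 v(0, 1): D3/D4 P8 -> C3/G3 P5 similar
  -> R4 @ bar 5 tick 1 v(0, 1): E3/F3 m2 untreated
  -> R2 @ bar 6 tick 0 v(0, 1): E3/C4 m6 -> C3/G3 P5 similar
  -> R7 @ bar 7 tick 3 v(1,): B3->F3 leap 6st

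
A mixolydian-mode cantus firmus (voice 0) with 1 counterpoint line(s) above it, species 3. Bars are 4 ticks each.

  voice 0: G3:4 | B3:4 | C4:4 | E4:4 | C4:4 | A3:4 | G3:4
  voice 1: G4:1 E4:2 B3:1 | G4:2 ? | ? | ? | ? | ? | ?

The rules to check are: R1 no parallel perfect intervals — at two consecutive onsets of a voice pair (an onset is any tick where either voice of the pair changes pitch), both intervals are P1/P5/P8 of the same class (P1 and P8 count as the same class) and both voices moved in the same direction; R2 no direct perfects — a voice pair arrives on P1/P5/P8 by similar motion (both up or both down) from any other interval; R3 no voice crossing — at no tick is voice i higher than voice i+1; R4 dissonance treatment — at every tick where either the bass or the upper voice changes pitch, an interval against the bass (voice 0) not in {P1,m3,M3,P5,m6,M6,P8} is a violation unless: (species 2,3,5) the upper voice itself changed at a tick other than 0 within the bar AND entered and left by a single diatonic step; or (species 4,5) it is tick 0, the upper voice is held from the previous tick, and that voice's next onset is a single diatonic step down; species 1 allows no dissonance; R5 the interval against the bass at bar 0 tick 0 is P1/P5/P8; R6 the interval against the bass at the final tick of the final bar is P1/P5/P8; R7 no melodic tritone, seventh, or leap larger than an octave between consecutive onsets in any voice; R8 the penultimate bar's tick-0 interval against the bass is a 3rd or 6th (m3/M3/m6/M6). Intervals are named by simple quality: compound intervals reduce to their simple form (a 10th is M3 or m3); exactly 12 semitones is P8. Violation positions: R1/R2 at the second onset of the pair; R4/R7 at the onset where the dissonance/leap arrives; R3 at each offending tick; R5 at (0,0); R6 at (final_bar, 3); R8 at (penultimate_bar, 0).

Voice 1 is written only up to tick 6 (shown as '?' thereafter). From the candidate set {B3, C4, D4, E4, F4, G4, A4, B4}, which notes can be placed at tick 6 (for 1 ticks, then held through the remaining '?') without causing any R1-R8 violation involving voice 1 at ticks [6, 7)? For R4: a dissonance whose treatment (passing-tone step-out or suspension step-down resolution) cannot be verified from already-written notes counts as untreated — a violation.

B3: legal
C4: violates R4
D4: legal
E4: violates R4
F4: violates R4
G4: legal
A4: violates R4
B4: legal

{B3, B4, D4, G4}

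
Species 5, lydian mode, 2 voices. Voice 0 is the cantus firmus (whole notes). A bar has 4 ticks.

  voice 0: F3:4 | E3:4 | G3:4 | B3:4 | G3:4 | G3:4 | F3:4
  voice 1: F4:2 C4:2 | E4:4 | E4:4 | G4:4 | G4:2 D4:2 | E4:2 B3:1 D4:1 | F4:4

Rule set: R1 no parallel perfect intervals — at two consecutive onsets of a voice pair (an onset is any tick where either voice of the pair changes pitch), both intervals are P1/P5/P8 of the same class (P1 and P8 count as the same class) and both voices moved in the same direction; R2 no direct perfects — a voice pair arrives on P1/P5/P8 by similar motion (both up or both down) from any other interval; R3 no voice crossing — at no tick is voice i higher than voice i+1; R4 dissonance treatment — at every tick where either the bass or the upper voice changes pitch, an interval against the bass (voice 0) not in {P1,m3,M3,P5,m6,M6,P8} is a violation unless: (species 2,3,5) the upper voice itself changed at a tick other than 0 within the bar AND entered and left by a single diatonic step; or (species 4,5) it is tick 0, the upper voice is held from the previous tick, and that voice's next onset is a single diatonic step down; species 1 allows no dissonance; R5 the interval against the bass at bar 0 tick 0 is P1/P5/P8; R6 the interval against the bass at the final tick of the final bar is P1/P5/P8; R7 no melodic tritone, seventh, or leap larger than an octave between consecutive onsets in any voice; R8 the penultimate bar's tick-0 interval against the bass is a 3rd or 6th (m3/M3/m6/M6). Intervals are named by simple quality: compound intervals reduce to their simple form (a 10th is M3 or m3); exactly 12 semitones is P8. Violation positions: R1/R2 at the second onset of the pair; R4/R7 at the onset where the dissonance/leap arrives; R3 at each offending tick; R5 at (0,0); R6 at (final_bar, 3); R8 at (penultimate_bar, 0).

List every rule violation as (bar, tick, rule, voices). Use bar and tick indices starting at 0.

No violations across 7 bars (F3..F3 vs F4..F4).

bar 0: v0=F3 v1=F4 downbeat P8
bar 1: v0=E3 v1=E4 downbeat P8
bar 2: v0=G3 v1=E4 downbeat M6
bar 3: v0=B3 v1=G4 downbeat m6
bar 4: v0=G3 v1=G4 downbeat P8
bar 5: v0=G3 v1=E4 downbeat M6
bar 6: v0=F3 v1=F4 downbeat P8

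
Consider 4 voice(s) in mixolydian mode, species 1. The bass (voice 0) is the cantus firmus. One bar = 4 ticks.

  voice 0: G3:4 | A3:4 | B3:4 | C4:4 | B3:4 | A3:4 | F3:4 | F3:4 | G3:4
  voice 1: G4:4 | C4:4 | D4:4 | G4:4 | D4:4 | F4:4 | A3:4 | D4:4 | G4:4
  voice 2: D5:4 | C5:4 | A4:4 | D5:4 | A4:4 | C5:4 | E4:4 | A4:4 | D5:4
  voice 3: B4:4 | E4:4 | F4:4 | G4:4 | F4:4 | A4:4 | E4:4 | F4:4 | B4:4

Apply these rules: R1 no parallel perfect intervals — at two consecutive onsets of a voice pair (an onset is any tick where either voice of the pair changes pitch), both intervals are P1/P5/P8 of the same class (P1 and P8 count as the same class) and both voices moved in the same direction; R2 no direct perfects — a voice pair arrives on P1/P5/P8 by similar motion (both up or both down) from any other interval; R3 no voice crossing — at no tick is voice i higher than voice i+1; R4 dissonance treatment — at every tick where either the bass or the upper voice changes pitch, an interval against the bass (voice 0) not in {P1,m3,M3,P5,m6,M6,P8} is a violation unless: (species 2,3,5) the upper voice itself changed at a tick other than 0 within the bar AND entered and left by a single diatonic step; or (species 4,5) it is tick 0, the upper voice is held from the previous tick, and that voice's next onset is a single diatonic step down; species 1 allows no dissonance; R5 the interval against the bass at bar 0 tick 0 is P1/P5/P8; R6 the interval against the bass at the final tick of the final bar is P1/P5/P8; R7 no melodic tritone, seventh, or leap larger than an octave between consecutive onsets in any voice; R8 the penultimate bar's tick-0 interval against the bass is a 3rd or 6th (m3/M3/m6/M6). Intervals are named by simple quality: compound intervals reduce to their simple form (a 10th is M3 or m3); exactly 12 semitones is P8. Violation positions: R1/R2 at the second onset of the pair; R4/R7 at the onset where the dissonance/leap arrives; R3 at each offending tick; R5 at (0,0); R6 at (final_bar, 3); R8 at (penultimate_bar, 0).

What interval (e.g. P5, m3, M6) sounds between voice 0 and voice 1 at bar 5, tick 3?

voice 0=A3 voice 1=F4 -> m6

m6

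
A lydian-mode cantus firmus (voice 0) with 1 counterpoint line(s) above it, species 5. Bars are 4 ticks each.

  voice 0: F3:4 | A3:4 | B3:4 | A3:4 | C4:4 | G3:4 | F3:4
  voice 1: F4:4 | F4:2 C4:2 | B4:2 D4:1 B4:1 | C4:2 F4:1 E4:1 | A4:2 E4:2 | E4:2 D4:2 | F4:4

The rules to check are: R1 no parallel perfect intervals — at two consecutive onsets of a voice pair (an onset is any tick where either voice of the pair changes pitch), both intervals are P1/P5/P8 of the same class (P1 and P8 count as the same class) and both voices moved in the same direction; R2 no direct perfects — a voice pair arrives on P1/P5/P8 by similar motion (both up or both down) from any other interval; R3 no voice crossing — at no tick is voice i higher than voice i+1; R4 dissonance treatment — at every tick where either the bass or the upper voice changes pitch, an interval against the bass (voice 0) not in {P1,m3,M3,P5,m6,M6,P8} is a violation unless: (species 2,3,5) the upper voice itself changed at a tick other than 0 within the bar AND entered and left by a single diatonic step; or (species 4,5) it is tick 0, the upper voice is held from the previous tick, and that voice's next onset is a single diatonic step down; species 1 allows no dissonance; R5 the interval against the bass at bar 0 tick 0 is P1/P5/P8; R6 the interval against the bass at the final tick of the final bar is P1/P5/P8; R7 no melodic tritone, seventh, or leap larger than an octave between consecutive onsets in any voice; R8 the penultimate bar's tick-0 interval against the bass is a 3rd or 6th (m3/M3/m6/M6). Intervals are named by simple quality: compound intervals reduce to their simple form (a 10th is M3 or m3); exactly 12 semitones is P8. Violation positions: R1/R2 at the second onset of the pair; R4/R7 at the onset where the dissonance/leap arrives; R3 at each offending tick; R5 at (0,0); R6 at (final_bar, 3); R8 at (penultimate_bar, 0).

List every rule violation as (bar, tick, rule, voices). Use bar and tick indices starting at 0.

bar 0: v0=F3 v1=F4 downbeat P8
bar 1: v0=A3 v1=F4 downbeat m6
bar 2: v0=B3 v1=B4 downbeat P8
bar 3: v0=A3 v1=C4 downbeat m3
bar 4: v0=C4 v1=A4 downbeat M6
bar 5: v0=G3 v1=E4 downbeat M6
bar 6: v0=F3 v1=F4 downbeat P8
  -> R2 @ bar 2 tick 0 v(0, 1): A3/C4 m3 -> B3/B4 P8 similar
  -> R7 @ bar 2 tick 0 v(1,): C4->B4 leap 11st
  -> R7 @ bar 3 tick 0 v(1,): B4->C4 leap 11st

(2, 0, R2, (0, 1))
(2, 0, R7, (1,))
(3, 0, R7, (1,))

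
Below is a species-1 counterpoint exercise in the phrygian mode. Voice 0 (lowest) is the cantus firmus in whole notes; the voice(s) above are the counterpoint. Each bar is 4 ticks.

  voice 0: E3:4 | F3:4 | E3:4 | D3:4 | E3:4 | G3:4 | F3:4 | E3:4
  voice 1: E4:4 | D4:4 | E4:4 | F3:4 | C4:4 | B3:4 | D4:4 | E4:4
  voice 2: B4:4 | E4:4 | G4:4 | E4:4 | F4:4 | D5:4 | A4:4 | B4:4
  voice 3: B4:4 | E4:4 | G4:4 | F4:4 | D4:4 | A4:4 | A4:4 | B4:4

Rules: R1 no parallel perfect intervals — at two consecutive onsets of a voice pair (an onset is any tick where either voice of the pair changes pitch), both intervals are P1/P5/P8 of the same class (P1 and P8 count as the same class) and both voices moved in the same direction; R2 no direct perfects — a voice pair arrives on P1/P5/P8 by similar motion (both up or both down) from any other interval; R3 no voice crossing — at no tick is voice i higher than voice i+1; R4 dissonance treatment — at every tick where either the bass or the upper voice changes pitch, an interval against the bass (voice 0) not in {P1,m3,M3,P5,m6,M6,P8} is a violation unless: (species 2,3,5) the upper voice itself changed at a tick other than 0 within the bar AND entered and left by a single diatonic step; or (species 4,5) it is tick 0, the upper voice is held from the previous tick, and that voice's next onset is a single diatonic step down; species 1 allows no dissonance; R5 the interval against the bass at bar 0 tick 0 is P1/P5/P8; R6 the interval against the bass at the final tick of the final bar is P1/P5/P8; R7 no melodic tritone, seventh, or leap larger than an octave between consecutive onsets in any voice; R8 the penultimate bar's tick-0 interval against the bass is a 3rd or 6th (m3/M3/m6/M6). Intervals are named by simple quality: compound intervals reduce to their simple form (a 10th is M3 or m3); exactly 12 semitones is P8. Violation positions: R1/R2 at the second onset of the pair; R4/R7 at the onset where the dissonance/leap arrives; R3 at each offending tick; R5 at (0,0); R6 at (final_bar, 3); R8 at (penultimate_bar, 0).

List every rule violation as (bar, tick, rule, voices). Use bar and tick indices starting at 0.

bar 0: v0=E3 v1=E4 v2=B4 v3=B4 downbeat P5
bar 1: v0=F3 v1=D4 v2=E4 v3=E4 downbeat M7
bar 2: v0=E3 v1=E4 v2=G4 v3=G4 downbeat m3
bar 3: v0=D3 v1=F3 v2=E4 v3=F4 downbeat m3
bar 4: v0=E3 v1=C4 v2=F4 v3=D4 downbeat m7
bar 5: v0=G3 v1=B3 v2=D5 v3=A4 downbeat M2
bar 6: v0=F3 v1=D4 v2=A4 v3=A4 downbeat M3
bar 7: v0=E3 v1=E4 v2=B4 v3=B4 downbeat P5
  -> R1 @ bar 1 tick 0 v(2, 3): B4/B4 P1 -> E4/E4 P1 similar
  -> R4 @ bar 1 tick 0 v(0, 2): F3/E4 M7 untreated
  -> R4 @ bar 1 tick 0 v(0, 3): F3/E4 M7 untreated
  -> R1 @ bar 2 tick 0 v(2, 3): E4/E4 P1 -> G4/G4 P1 similar
  -> R2 @ bar 3 tick 0 v(1, 3): E4/G4 m3 -> F3/F4 P8 similar
  -> R4 @ bar 3 tick 0 v(0, 2): D3/E4 M2 untreated
  -> R7 @ bar 3 tick 0 v(1,): E4->F3 leap 11st
  -> R3 @ bar 4 tick 0 v(2, 3): F4 above D4
  -> R4 @ bar 4 tick 0 v(0, 2): E3/F4 m2 untreated
  -> R4 @ bar 4 tick 0 v(0, 3): E3/D4 m7 untreated
  -> R3 @ bar 4 tick 1 v(2, 3): F4 above D4
  -> R3 @ bar 4 tick 2 v(2, 3): F4 above D4
  -> R3 @ bar 4 tick 3 v(2, 3): F4 above D4
  -> R2 @ bar 5 tick 0 v(0, 2): E3/F4 m2 -> G3/D5 P5 similar
  -> R3 @ bar 5 tick 0 v(2, 3): D5 above A4
  -> R4 @ bar 5 tick 0 v(0, 3): G3/A4 M2 untreated
  -> R3 @ bar 5 tick 1 v(2, 3): D5 above A4
  -> R3 @ bar 5 tick 2 v(2, 3): D5 above A4
  -> R3 @ bar 5 tick 3 v(2, 3): D5 above A4
  -> R1 @ bar 7 tick 0 v(1, 2): D4/A4 P5 -> E4/B4 P5 similar
  -> R1 @ bar 7 tick 0 v(1, 3): D4/A4 P5 -> E4/B4 P5 similar
  -> R1 @ bar 7 tick 0 v(2, 3): A4/A4 P1 -> B4/B4 P1 similar

(1, 0, R1, (2, 3))
(1, 0, R4, (0, 2))
(1, 0, R4, (0, 3))
(2, 0, R1, (2, 3))
(3, 0, R2, (1, 3))
(3, 0, R4, (0, 2))
(3, 0, R7, (1,))
(4, 0, R3, (2, 3))
(4, 0, R4, (0, 2))
(4, 0, R4, (0, 3))
(4, 1, R3, (2, 3))
(4, 2, R3, (2, 3))
(4, 3, R3, (2, 3))
(5, 0, R2, (0, 2))
(5, 0, R3, (2, 3))
(5, 0, R4, (0, 3))
(5, 1, R3, (2, 3))
(5, 2, R3, (2, 3))
(5, 3, R3, (2, 3))
(7, 0, R1, (1, 2))
(7, 0, R1, (1, 3))
(7, 0, R1, (2, 3))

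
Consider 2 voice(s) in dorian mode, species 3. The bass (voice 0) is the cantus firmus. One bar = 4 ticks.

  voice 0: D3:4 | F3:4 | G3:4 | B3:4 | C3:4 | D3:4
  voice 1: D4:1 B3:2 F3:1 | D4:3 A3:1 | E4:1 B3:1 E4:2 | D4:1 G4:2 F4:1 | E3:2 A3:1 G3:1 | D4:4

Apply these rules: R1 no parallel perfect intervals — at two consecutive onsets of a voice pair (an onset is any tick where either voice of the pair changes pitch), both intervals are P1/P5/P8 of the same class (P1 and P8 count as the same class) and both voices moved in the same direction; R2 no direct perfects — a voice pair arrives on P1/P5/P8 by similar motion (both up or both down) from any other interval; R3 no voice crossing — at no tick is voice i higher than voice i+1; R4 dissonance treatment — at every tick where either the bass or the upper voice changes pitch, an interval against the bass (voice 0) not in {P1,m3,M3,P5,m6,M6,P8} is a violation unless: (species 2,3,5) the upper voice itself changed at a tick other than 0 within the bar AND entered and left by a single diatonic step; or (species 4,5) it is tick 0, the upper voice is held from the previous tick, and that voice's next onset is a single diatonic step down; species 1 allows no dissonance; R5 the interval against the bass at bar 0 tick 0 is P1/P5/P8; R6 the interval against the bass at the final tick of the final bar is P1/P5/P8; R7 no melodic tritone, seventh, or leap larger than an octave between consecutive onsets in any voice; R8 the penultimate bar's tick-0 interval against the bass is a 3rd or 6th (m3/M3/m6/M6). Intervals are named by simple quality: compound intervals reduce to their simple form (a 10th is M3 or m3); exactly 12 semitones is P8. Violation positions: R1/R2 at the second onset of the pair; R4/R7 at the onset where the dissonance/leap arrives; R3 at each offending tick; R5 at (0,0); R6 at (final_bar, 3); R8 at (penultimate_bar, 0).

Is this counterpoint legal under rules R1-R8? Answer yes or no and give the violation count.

bar 0: v0=D3 v1=D4 (P8)
bar 1: v0=F3 v1=D4 (M6)
bar 2: v0=G3 v1=E4 (M6)
bar 3: v0=B3 v1=D4 (m3)
bar 4: v0=C3 v1=E3 (M3)
bar 5: v0=D3 v1=D4 (P8)
  R7 @ bar0.3: B3->F3 leap 6st
  R4 @ bar3.3: B3/F4 TT untreated
  R7 @ bar4.0: B3->C3 leap 11st
  R7 @ bar4.0: F4->E3 leap 13st
  R2 @ bar5.0: C3/G3 P5 -> D3/D4 P8 similar

No (5 violations)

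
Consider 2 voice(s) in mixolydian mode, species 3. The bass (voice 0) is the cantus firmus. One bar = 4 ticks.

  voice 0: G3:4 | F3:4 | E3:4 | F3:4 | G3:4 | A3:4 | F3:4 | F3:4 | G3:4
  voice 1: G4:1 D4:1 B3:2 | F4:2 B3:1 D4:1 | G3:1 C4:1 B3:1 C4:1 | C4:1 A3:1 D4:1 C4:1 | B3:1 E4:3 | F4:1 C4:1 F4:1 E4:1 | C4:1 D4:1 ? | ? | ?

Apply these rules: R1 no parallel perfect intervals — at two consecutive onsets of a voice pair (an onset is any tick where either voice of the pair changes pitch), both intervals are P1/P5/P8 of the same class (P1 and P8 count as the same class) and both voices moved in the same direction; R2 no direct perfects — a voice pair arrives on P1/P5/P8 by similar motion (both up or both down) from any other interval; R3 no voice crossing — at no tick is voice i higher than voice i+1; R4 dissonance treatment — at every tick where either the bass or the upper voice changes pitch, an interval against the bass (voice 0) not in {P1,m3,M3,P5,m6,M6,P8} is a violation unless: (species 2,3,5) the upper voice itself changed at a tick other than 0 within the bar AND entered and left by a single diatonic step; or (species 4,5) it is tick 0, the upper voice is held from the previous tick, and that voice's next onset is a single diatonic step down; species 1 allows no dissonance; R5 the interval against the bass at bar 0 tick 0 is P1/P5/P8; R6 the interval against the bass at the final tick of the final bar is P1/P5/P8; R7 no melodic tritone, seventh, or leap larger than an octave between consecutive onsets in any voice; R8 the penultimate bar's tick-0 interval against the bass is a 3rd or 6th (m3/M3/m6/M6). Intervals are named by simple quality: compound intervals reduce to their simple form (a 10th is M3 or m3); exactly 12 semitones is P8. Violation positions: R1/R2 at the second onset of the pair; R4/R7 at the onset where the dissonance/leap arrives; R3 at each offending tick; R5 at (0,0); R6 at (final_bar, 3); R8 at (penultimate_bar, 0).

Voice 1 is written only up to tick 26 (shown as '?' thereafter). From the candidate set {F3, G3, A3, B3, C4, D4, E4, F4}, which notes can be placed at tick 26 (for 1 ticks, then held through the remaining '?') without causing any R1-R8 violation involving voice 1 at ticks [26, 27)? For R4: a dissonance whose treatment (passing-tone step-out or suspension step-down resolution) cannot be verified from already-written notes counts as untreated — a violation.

{A3, C4, D4, F3, F4}

F3: legal
G3: violates R4
A3: legal
B3: violates R4
C4: legal
D4: legal
E4: violates R4
F4: legal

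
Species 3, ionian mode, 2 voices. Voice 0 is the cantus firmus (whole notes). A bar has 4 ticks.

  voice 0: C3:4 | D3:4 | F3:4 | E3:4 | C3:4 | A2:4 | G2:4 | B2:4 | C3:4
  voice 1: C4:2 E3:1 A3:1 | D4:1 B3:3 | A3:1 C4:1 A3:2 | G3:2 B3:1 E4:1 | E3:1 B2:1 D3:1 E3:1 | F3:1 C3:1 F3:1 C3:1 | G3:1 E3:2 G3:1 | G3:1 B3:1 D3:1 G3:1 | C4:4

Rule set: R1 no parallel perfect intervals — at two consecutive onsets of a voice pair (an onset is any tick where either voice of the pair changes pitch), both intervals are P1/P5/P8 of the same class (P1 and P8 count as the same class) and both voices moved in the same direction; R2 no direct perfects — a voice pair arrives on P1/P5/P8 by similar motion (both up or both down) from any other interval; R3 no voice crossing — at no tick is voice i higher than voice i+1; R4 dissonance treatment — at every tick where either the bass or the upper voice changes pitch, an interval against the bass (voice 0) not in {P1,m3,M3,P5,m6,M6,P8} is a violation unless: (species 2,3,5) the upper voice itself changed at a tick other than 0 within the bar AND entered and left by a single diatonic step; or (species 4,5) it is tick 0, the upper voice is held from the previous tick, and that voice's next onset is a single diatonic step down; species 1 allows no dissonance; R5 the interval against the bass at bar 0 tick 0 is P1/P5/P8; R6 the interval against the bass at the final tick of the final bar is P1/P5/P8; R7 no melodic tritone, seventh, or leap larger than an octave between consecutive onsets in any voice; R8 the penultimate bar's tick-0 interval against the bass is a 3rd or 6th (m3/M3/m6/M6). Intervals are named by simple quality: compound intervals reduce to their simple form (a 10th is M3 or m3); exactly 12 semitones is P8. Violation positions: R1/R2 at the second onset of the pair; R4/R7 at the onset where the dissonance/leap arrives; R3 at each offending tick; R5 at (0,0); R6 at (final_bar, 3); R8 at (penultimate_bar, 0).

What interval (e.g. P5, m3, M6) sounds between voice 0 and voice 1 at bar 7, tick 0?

voice 0=B2 voice 1=G3 -> m6

m6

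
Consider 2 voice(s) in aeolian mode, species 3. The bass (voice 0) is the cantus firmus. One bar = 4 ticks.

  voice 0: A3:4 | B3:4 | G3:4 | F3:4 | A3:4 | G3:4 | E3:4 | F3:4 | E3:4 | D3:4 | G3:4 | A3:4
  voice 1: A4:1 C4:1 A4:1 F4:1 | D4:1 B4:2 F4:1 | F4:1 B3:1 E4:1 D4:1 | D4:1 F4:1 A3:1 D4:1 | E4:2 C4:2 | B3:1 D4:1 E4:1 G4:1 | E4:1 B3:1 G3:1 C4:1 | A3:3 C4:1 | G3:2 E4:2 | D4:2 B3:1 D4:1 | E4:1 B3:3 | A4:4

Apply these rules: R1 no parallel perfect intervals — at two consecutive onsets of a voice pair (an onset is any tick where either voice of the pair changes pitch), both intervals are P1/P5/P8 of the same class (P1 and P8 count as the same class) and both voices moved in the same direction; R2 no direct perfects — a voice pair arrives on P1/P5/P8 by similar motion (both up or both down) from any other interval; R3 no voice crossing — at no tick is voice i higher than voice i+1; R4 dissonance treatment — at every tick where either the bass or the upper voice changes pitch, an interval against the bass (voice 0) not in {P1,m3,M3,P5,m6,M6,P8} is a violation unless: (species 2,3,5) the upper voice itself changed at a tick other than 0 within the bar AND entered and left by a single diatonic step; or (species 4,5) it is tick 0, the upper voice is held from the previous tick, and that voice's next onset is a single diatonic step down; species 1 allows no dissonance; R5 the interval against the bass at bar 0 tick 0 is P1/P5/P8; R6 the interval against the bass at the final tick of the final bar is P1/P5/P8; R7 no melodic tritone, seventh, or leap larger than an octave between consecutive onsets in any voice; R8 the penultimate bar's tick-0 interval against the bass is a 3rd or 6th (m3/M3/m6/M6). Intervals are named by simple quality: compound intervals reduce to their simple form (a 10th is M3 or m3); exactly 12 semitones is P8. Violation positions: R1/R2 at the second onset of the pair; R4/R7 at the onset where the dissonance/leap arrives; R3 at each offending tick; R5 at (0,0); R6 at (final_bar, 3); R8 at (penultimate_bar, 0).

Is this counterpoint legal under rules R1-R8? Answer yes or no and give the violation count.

No (9 violations)

bar 0: v0=A3 v1=A4 (P8)
bar 1: v0=B3 v1=D4 (m3)
bar 2: v0=G3 v1=F4 (m7)
bar 3: v0=F3 v1=D4 (M6)
bar 4: v0=A3 v1=E4 (P5)
bar 5: v0=G3 v1=B3 (M3)
bar 6: v0=E3 v1=E4 (P8)
bar 7: v0=F3 v1=A3 (M3)
bar 8: v0=E3 v1=G3 (m3)
bar 9: v0=D3 v1=D4 (P8)
bar 10: v0=G3 v1=E4 (M6)
bar 11: v0=A3 v1=A4 (P8)
  R4 @ bar1.3: B3/F4 TT untreated
  R7 @ bar1.3: B4->F4 leap 6st
  R4 @ bar2.0: G3/F4 m7 untreated
  R7 @ bar2.1: F4->B3 leap 6st
  R2 @ bar4.0: F3/D4 M6 -> A3/E4 P5 similar
  R1 @ bar6.0: G3/G4 P8 -> E3/E4 P8 similar
  R1 @ bar9.0: E3/E4 P8 -> D3/D4 P8 similar
  R2 @ bar11.0: G3/B3 M3 -> A3/A4 P8 similar
  R7 @ bar11.0: B3->A4 leap 10st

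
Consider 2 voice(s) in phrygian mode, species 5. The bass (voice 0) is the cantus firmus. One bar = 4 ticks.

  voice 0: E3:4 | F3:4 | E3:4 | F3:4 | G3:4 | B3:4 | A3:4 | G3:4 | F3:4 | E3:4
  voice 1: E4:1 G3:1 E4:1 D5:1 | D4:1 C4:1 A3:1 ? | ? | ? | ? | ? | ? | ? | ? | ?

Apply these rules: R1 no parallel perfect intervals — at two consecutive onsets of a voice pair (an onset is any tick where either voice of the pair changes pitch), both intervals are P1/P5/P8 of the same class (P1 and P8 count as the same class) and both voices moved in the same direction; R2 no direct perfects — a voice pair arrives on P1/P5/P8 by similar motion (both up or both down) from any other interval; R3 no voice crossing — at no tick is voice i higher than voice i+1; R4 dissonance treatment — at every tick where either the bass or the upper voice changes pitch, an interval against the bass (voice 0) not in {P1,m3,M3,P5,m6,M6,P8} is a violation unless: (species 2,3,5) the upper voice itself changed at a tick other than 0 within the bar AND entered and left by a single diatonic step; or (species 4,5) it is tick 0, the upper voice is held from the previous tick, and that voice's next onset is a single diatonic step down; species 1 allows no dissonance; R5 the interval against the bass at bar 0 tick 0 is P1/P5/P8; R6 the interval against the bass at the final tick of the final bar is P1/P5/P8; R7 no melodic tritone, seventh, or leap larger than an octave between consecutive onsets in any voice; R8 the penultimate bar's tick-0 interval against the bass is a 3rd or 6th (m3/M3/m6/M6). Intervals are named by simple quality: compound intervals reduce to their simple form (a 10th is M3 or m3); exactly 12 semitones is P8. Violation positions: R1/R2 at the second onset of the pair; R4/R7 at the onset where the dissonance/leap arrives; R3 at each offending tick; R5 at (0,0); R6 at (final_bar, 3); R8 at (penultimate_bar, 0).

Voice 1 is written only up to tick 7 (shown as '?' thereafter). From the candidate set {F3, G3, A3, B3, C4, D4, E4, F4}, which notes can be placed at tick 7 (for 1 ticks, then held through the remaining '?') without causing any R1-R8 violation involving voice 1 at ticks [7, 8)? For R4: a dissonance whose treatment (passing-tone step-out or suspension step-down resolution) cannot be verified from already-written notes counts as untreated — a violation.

{A3, C4, D4, F3, F4}

F3: legal
G3: violates R4
A3: legal
B3: violates R4
C4: legal
D4: legal
E4: violates R4
F4: legal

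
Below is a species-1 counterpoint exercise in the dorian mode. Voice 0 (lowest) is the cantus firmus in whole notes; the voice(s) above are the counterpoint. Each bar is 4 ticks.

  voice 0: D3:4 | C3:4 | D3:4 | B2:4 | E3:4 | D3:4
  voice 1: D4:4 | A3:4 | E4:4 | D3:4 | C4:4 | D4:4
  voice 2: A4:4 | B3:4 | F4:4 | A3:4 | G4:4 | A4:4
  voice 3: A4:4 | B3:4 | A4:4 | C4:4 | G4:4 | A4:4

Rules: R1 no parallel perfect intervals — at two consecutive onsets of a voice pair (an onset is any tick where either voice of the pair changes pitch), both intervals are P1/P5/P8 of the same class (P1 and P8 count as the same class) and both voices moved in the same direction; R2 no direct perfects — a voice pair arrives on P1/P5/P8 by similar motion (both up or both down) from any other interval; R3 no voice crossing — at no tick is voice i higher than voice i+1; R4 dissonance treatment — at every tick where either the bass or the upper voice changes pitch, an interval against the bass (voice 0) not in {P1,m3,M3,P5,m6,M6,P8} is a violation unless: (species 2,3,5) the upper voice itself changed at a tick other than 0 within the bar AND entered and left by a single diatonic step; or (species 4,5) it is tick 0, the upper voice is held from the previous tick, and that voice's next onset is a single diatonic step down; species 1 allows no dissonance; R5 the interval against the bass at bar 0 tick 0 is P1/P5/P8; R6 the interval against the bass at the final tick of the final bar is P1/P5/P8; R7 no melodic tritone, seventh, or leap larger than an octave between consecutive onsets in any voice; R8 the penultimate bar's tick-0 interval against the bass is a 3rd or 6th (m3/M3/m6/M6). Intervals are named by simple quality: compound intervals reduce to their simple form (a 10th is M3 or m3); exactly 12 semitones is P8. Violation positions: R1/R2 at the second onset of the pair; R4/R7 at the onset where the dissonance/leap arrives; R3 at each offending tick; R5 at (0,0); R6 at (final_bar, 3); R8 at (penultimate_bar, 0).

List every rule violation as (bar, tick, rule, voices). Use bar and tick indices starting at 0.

bar 0: v0=D3 v1=D4 v2=A4 v3=A4 downbeat P5
bar 1: v0=C3 v1=A3 v2=B3 v3=B3 downbeat M7
bar 2: v0=D3 v1=E4 v2=F4 v3=A4 downbeat P5
bar 3: v0=B2 v1=D3 v2=A3 v3=C4 downbeat m2
bar 4: v0=E3 v1=C4 v2=G4 v3=G4 downbeat m3
bar 5: v0=D3 v1=D4 v2=A4 v3=A4 downbeat P5
  -> R1 @ bar 1 tick 0 v(2, 3): A4/A4 P1 -> B3/B3 P1 similar
  -> R4 @ bar 1 tick 0 v(0, 2): C3/B3 M7 untreated
  -> R4 @ bar 1 tick 0 v(0, 3): C3/B3 M7 untreated
  -> R7 @ bar 1 tick 0 v(2,): A4->B3 leap 10st
  -> R7 @ bar 1 tick 0 v(3,): A4->B3 leap 10st
  -> R2 @ bar 2 tick 0 v(0, 3): C3/B3 M7 -> D3/A4 P5 similar
  -> R4 @ bar 2 tick 0 v(0, 1): D3/E4 M2 untreated
  -> R7 @ bar 2 tick 0 v(2,): B3->F4 leap 6st
  -> R7 @ bar 2 tick 0 v(3,): B3->A4 leap 10st
  -> R2 @ bar 3 tick 0 v(1, 2): E4/F4 m2 -> D3/A3 P5 similar
  -> R4 @ bar 3 tick 0 v(0, 2): B2/A3 m7 untreated
  -> R4 @ bar 3 tick 0 v(0, 3): B2/C4 m2 untreated
  -> R7 @ bar 3 tick 0 v(1,): E4->D3 leap 14st
  -> R1 @ bar 4 tick 0 v(1, 2): D3/A3 P5 -> C4/G4 P5 similar
  -> R2 @ bar 4 tick 0 v(1, 3): D3/C4 m7 -> C4/G4 P5 similar
  -> R2 @ bar 4 tick 0 v(2, 3): A3/C4 m3 -> G4/G4 P1 similar
  -> R7 @ bar 4 tick 0 v(1,): D3->C4 leap 10st
  -> R7 @ bar 4 tick 0 v(2,): A3->G4 leap 10st
  -> R1 @ bar 5 tick 0 v(1, 2): C4/G4 P5 -> D4/A4 P5 similar
  -> R1 @ bar 5 tick 0 v(1, 3): C4/G4 P5 -> D4/A4 P5 similar
  -> R1 @ bar 5 tick 0 v(2, 3): G4/G4 P1 -> A4/A4 P1 similar

(1, 0, R1, (2, 3))
(1, 0, R4, (0, 2))
(1, 0, R4, (0, 3))
(1, 0, R7, (2,))
(1, 0, R7, (3,))
(2, 0, R2, (0, 3))
(2, 0, R4, (0, 1))
(2, 0, R7, (2,))
(2, 0, R7, (3,))
(3, 0, R2, (1, 2))
(3, 0, R4, (0, 2))
(3, 0, R4, (0, 3))
(3, 0, R7, (1,))
(4, 0, R1, (1, 2))
(4, 0, R2, (1, 3))
(4, 0, R2, (2, 3))
(4, 0, R7, (1,))
(4, 0, R7, (2,))
(5, 0, R1, (1, 2))
(5, 0, R1, (1, 3))
(5, 0, R1, (2, 3))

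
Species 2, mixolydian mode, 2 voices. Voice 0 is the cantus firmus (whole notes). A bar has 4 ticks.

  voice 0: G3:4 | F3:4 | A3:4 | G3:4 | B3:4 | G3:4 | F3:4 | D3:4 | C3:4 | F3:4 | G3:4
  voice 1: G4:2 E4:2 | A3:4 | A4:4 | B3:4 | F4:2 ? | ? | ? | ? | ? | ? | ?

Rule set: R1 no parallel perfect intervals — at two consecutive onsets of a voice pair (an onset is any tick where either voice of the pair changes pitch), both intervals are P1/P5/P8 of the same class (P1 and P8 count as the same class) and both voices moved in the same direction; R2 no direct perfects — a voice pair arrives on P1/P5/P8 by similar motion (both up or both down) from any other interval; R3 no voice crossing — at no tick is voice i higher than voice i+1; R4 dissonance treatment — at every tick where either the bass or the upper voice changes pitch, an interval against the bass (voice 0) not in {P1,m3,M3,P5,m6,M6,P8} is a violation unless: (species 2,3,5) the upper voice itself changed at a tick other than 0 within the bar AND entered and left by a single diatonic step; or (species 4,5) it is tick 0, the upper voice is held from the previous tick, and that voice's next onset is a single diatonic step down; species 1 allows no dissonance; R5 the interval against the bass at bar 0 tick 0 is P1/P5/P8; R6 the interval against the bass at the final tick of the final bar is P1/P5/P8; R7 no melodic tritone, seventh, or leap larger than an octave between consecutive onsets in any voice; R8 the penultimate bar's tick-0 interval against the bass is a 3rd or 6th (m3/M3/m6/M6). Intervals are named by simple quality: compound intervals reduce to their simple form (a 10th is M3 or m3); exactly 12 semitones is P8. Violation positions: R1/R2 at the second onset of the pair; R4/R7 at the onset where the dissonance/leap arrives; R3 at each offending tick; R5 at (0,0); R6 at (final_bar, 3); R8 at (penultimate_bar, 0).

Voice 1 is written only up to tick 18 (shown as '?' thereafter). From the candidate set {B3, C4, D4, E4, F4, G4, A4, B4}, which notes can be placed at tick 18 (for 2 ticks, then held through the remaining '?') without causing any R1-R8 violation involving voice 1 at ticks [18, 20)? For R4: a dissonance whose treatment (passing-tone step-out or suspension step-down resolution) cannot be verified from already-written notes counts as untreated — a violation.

B3: violates R7
C4: violates R4
D4: legal
E4: violates R4
F4: legal
G4: legal
A4: violates R4
B4: violates R7

{D4, F4, G4}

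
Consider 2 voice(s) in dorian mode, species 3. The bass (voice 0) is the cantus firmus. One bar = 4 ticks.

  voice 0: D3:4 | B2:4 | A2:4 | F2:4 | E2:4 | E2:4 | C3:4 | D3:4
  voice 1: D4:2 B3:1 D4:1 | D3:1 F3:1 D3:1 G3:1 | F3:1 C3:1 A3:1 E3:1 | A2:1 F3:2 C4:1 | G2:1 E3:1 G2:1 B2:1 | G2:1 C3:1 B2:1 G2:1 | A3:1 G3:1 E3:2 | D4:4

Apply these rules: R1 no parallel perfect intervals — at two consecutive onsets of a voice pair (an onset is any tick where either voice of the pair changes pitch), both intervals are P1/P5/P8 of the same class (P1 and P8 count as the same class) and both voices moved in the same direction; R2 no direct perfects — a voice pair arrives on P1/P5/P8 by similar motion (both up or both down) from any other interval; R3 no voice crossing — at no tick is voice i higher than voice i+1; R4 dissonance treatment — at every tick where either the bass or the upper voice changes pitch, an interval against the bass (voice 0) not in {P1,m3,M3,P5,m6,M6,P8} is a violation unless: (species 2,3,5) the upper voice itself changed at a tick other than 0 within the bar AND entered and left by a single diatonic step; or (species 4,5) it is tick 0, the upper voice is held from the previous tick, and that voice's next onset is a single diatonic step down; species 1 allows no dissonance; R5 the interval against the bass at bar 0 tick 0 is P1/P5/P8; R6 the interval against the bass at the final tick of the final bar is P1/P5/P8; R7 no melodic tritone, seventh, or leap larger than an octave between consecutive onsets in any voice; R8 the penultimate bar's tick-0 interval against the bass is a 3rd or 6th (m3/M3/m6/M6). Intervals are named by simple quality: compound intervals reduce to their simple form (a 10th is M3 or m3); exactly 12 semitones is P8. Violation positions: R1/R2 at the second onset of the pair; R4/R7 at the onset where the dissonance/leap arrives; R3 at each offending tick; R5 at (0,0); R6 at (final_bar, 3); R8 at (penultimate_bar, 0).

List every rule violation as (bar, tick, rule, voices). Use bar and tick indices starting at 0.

(1, 1, R4, (0, 1))
(4, 0, R7, (1,))
(6, 0, R7, (1,))
(7, 0, R2, (0, 1))
(7, 0, R7, (1,))

bar 0: v0=D3 v1=D4 downbeat P8
bar 1: v0=B2 v1=D3 downbeat m3
bar 2: v0=A2 v1=F3 downbeat m6
bar 3: v0=F2 v1=A2 downbeat M3
bar 4: v0=E2 v1=G2 downbeat m3
bar 5: v0=E2 v1=G2 downbeat m3
bar 6: v0=C3 v1=A3 downbeat M6
bar 7: v0=D3 v1=D4 downbeat P8
  -> R4 @ bar 1 tick 1 v(0, 1): B2/F3 TT untreated
  -> R7 @ bar 4 tick 0 v(1,): C4->G2 leap 17st
  -> R7 @ bar 6 tick 0 v(1,): G2->A3 leap 14st
  -> R2 @ bar 7 tick 0 v(0, 1): C3/E3 M3 -> D3/D4 P8 similar
  -> R7 @ bar 7 tick 0 v(1,): E3->D4 leap 10st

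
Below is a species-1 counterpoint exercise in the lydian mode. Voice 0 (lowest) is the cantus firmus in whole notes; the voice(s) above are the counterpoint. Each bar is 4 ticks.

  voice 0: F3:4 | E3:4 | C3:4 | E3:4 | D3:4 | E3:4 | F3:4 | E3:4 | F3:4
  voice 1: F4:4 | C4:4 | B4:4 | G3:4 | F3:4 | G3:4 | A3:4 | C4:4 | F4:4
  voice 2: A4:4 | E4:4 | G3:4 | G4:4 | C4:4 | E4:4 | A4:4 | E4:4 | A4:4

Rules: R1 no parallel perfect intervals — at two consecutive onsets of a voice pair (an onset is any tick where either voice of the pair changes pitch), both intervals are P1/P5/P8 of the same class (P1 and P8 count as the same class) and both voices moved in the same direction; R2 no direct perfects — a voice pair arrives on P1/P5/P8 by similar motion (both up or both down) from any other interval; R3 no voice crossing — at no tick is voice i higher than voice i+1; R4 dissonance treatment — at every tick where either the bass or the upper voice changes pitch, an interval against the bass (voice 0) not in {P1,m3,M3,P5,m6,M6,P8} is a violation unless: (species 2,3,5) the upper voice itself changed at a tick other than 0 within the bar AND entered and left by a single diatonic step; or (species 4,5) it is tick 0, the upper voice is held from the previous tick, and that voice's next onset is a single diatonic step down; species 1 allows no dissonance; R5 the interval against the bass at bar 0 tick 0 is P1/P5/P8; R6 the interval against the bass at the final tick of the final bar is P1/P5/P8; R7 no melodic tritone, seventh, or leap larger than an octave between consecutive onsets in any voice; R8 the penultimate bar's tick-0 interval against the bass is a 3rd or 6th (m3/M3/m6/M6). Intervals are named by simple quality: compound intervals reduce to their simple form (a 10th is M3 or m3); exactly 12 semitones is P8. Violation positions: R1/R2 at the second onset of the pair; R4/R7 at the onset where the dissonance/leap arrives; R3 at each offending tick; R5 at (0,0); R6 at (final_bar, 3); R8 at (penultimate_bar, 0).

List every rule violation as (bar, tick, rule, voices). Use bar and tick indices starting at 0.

bar 0: v0=F3 v1=F4 v2=A4 downbeat M3
bar 1: v0=E3 v1=C4 v2=E4 downbeat P8
bar 2: v0=C3 v1=B4 v2=G3 downbeat P5
bar 3: v0=E3 v1=G3 v2=G4 downbeat m3
bar 4: v0=D3 v1=F3 v2=C4 downbeat m7
bar 5: v0=E3 v1=G3 v2=E4 downbeat P8
bar 6: v0=F3 v1=A3 v2=A4 downbeat M3
bar 7: v0=E3 v1=C4 v2=E4 downbeat P8
bar 8: v0=F3 v1=F4 v2=A4 downbeat M3
  -> R5 @ bar 0 tick 0 v(0, 2): opens on M3
  -> R2 @ bar 1 tick 0 v(0, 2): F3/A4 M3 -> E3/E4 P8 similar
  -> R2 @ bar 2 tick 0 v(0, 2): E3/E4 P8 -> C3/G3 P5 similar
  -> R3 @ bar 2 tick 0 v(1, 2): B4 above G3
  -> R4 @ bar 2 tick 0 v(0, 1): C3/B4 M7 untreated
  -> R7 @ bar 2 tick 0 v(1,): C4->B4 leap 11st
  -> R3 @ bar 2 tick 1 v(1, 2): B4 above G3
  -> R3 @ bar 2 tick 2 v(1, 2): B4 above G3
  -> R3 @ bar 2 tick 3 v(1, 2): B4 above G3
  -> R7 @ bar 3 tick 0 v(1,): B4->G3 leap 16st
  -> R2 @ bar 4 tick 0 v(1, 2): G3/G4 P8 -> F3/C4 P5 similar
  -> R4 @ bar 4 tick 0 v(0, 2): D3/C4 m7 untreated
  -> R2 @ bar 5 tick 0 v(0, 2): D3/C4 m7 -> E3/E4 P8 similar
  -> R2 @ bar 6 tick 0 v(1, 2): G3/E4 M6 -> A3/A4 P8 similar
  -> R2 @ bar 7 tick 0 v(0, 2): F3/A4 M3 -> E3/E4 P8 similar
  -> R8 @ bar 7 tick 0 v(0, 2): penult P8 not 3rd/6th
  -> R2 @ bar 8 tick 0 v(0, 1): E3/C4 m6 -> F3/F4 P8 similar
  -> R6 @ bar 8 tick 3 v(0, 2): closes on M3

(0, 0, R5, (0, 2))
(1, 0, R2, (0, 2))
(2, 0, R2, (0, 2))
(2, 0, R3, (1, 2))
(2, 0, R4, (0, 1))
(2, 0, R7, (1,))
(2, 1, R3, (1, 2))
(2, 2, R3, (1, 2))
(2, 3, R3, (1, 2))
(3, 0, R7, (1,))
(4, 0, R2, (1, 2))
(4, 0, R4, (0, 2))
(5, 0, R2, (0, 2))
(6, 0, R2, (1, 2))
(7, 0, R2, (0, 2))
(7, 0, R8, (0, 2))
(8, 0, R2, (0, 1))
(8, 3, R6, (0, 2))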